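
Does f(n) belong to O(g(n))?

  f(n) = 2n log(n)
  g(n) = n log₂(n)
True

f(n) = 2n log(n) and g(n) = n log₂(n) are both O(n log n).
Big-O permits equal growth rates (f ≤ c·g for some c), so f(n) = O(g(n)) is true.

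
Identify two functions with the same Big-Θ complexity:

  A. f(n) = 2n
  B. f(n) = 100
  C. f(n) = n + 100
A and C

Examining each function:
  A. 2n is O(n)
  B. 100 is O(1)
  C. n + 100 is O(n)

Functions A and C both have the same complexity class.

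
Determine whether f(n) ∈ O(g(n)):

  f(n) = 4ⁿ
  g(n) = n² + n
False

f(n) = 4ⁿ is O(4ⁿ), and g(n) = n² + n is O(n²).
Since O(4ⁿ) grows faster than O(n²), f(n) = O(g(n)) is false.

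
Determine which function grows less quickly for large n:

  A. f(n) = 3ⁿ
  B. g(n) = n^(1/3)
B

f(n) = 3ⁿ is O(3ⁿ), while g(n) = n^(1/3) is O(n^(1/3)).
Since O(n^(1/3)) grows slower than O(3ⁿ), g(n) is dominated.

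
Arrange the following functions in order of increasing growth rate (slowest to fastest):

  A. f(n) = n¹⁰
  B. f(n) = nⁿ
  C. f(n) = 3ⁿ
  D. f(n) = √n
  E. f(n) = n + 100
D < E < A < C < B

Comparing growth rates:
D = √n is O(√n)
E = n + 100 is O(n)
A = n¹⁰ is O(n¹⁰)
C = 3ⁿ is O(3ⁿ)
B = nⁿ is O(nⁿ)

Therefore, the order from slowest to fastest is: D < E < A < C < B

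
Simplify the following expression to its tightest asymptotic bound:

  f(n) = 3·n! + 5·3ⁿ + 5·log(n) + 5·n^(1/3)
Θ(n!)

Order the terms by growth rate: 5·log(n) ≺ 5·n^(1/3) ≺ 5·3ⁿ ≺ 3·n!.
The fastest-growing term 3·n! dominates as n → ∞; dropping its constant factor gives Θ(n!).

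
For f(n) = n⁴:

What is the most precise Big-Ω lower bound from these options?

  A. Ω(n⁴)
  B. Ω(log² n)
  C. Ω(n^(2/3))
A

f(n) = n⁴ is Ω(n⁴).
All listed options are valid Big-Ω bounds (lower bounds),
but Ω(n⁴) is the tightest (largest valid bound).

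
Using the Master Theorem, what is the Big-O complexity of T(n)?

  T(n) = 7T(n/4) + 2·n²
Θ(n²)

Master Theorem: a = 7, b = 4, f(n) = 2·n².
Compute the critical exponent d = log₄(7) = 1.404.
Compare f(n) = Θ(n²) against n^d:
  k = 2 > d = 1.404, so f(n) = Ω(n^(d+ε)) — Case 3.
  Regularity: a·(n/b)^2/n^2 = a/b^2 = 7/16 < 1 ✓.
  The top-level work dominates: T(n) = Θ(f(n)) = Θ(n²).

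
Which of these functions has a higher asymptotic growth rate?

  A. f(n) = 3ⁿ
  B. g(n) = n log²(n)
A

f(n) = 3ⁿ is O(3ⁿ), while g(n) = n log²(n) is O(n log² n).
Since O(3ⁿ) grows faster than O(n log² n), f(n) dominates.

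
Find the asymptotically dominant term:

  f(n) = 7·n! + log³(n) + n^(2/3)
7·n!

Looking at each term:
  - 7·n! is O(n!)
  - log³(n) is O(log³ n)
  - n^(2/3) is O(n^(2/3))

The term 7·n! (O(n!)) grows fastest and dominates all others.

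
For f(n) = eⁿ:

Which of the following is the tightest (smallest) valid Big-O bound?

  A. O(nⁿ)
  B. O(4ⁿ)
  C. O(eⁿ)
C

f(n) = eⁿ is O(eⁿ).
All listed options are valid Big-O bounds (upper bounds),
but O(eⁿ) is the tightest (smallest valid bound).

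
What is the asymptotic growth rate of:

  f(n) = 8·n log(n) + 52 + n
Θ(n log n)

Order the terms by growth rate: 52 ≺ n ≺ 8·n log(n).
The fastest-growing term 8·n log(n) dominates as n → ∞; dropping its constant factor gives Θ(n log n).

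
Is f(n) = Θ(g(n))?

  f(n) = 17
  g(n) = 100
True

f(n) = 17 and g(n) = 100 are both O(1).
Since they have the same asymptotic growth rate, f(n) = Θ(g(n)) is true.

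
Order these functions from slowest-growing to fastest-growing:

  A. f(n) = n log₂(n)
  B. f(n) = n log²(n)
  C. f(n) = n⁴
A < B < C

Comparing growth rates:
A = n log₂(n) is O(n log n)
B = n log²(n) is O(n log² n)
C = n⁴ is O(n⁴)

Therefore, the order from slowest to fastest is: A < B < C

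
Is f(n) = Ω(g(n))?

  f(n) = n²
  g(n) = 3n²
True

f(n) = n² and g(n) = 3n² are both O(n²).
Big-Ω permits equal growth rates (f ≥ c·g for some c > 0), so f(n) = Ω(g(n)) is true.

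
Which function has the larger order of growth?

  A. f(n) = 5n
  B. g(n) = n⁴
B

f(n) = 5n is O(n), while g(n) = n⁴ is O(n⁴).
Since O(n⁴) grows faster than O(n), g(n) dominates.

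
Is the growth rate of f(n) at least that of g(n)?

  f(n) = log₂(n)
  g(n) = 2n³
False

f(n) = log₂(n) is O(log n), and g(n) = 2n³ is O(n³).
Since O(log n) grows slower than O(n³), f(n) = Ω(g(n)) is false.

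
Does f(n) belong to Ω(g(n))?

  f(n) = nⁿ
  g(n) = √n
True

f(n) = nⁿ is O(nⁿ), and g(n) = √n is O(√n).
Since O(nⁿ) grows at least as fast as O(√n), f(n) = Ω(g(n)) is true.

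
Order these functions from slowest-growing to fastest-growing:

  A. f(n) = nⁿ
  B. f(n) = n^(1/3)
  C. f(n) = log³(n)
C < B < A

Comparing growth rates:
C = log³(n) is O(log³ n)
B = n^(1/3) is O(n^(1/3))
A = nⁿ is O(nⁿ)

Therefore, the order from slowest to fastest is: C < B < A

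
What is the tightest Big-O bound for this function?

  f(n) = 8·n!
O(n!)

The dominant term in 8·n! is 8·n!, which is Θ(n!).
Constants are absorbed, so the tightest bound is O(n!).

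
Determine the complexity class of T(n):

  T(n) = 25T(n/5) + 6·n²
Θ(n² log n)

Master Theorem: a = 25, b = 5, f(n) = 6·n².
Compute the critical exponent d = log₅(25) = 2.
Compare f(n) = Θ(n²) against n^d:
  k = 2 = d, so f(n) = Θ(n^d) — Case 2.
  Work is balanced across levels: T(n) = Θ(n^d log n) = Θ(n² log n).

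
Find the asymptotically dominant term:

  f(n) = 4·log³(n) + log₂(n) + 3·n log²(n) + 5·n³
5·n³

Looking at each term:
  - 4·log³(n) is O(log³ n)
  - log₂(n) is O(log n)
  - 3·n log²(n) is O(n log² n)
  - 5·n³ is O(n³)

The term 5·n³ (O(n³)) grows fastest and dominates all others.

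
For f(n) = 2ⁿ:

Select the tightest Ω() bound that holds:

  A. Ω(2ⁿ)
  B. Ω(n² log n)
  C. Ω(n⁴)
A

f(n) = 2ⁿ is Ω(2ⁿ).
All listed options are valid Big-Ω bounds (lower bounds),
but Ω(2ⁿ) is the tightest (largest valid bound).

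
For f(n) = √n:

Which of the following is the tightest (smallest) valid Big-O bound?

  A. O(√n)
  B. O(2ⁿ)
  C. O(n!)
A

f(n) = √n is O(√n).
All listed options are valid Big-O bounds (upper bounds),
but O(√n) is the tightest (smallest valid bound).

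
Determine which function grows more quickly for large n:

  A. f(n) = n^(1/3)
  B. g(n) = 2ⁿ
B

f(n) = n^(1/3) is O(n^(1/3)), while g(n) = 2ⁿ is O(2ⁿ).
Since O(2ⁿ) grows faster than O(n^(1/3)), g(n) dominates.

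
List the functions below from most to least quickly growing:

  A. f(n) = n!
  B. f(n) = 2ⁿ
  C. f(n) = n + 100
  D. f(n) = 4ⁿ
A > D > B > C

Comparing growth rates:
A = n! is O(n!)
D = 4ⁿ is O(4ⁿ)
B = 2ⁿ is O(2ⁿ)
C = n + 100 is O(n)

Therefore, the order from fastest to slowest is: A > D > B > C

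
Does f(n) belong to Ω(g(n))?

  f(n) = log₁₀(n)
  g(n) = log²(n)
False

f(n) = log₁₀(n) is O(log n), and g(n) = log²(n) is O(log² n).
Since O(log n) grows slower than O(log² n), f(n) = Ω(g(n)) is false.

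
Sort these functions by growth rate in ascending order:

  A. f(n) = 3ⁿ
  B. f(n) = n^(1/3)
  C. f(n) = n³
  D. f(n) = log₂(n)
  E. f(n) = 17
E < D < B < C < A

Comparing growth rates:
E = 17 is O(1)
D = log₂(n) is O(log n)
B = n^(1/3) is O(n^(1/3))
C = n³ is O(n³)
A = 3ⁿ is O(3ⁿ)

Therefore, the order from slowest to fastest is: E < D < B < C < A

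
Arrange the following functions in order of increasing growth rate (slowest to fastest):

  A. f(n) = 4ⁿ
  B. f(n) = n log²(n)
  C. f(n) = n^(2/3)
C < B < A

Comparing growth rates:
C = n^(2/3) is O(n^(2/3))
B = n log²(n) is O(n log² n)
A = 4ⁿ is O(4ⁿ)

Therefore, the order from slowest to fastest is: C < B < A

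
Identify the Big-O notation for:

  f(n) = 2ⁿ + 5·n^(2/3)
O(2ⁿ)

The dominant term in 2ⁿ + 5·n^(2/3) is 2ⁿ, which is Θ(2ⁿ).
Lower-order terms (5·n^(2/3)) are asymptotically negligible.
Constants are absorbed, so the tightest bound is O(2ⁿ).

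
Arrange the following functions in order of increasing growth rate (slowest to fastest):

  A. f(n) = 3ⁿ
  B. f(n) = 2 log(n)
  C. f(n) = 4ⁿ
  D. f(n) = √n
B < D < A < C

Comparing growth rates:
B = 2 log(n) is O(log n)
D = √n is O(√n)
A = 3ⁿ is O(3ⁿ)
C = 4ⁿ is O(4ⁿ)

Therefore, the order from slowest to fastest is: B < D < A < C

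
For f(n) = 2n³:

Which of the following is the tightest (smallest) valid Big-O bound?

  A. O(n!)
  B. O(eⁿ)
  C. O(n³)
C

f(n) = 2n³ is O(n³).
All listed options are valid Big-O bounds (upper bounds),
but O(n³) is the tightest (smallest valid bound).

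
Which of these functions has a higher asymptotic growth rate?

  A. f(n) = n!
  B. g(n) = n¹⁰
A

f(n) = n! is O(n!), while g(n) = n¹⁰ is O(n¹⁰).
Since O(n!) grows faster than O(n¹⁰), f(n) dominates.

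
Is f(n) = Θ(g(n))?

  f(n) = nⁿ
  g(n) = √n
False

f(n) = nⁿ is O(nⁿ), and g(n) = √n is O(√n).
Since they have different growth rates, f(n) = Θ(g(n)) is false.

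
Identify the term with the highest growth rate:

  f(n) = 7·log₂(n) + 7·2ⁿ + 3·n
7·2ⁿ

Looking at each term:
  - 7·log₂(n) is O(log n)
  - 7·2ⁿ is O(2ⁿ)
  - 3·n is O(n)

The term 7·2ⁿ (O(2ⁿ)) grows fastest and dominates all others.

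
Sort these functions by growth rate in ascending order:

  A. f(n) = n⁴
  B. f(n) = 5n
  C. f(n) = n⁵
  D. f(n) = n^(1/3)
D < B < A < C

Comparing growth rates:
D = n^(1/3) is O(n^(1/3))
B = 5n is O(n)
A = n⁴ is O(n⁴)
C = n⁵ is O(n⁵)

Therefore, the order from slowest to fastest is: D < B < A < C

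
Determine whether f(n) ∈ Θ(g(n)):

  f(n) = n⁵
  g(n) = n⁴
False

f(n) = n⁵ is O(n⁵), and g(n) = n⁴ is O(n⁴).
Since they have different growth rates, f(n) = Θ(g(n)) is false.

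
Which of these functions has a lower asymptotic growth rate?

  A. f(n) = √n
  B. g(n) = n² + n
A

f(n) = √n is O(√n), while g(n) = n² + n is O(n²).
Since O(√n) grows slower than O(n²), f(n) is dominated.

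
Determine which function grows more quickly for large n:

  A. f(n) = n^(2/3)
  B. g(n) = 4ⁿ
B

f(n) = n^(2/3) is O(n^(2/3)), while g(n) = 4ⁿ is O(4ⁿ).
Since O(4ⁿ) grows faster than O(n^(2/3)), g(n) dominates.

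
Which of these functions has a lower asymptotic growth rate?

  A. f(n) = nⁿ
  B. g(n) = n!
B

f(n) = nⁿ is O(nⁿ), while g(n) = n! is O(n!).
Since O(n!) grows slower than O(nⁿ), g(n) is dominated.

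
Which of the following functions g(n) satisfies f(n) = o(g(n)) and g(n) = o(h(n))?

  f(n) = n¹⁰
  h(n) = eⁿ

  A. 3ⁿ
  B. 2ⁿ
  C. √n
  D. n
B

We need g(n) with n¹⁰ = o(g(n)) and g(n) = o(eⁿ), i.e. O(n¹⁰) ≺ g ≺ O(eⁿ).
Check each option:
  A. 3ⁿ — O(3ⁿ) does not grow strictly slower than h(n)
  B. 2ⁿ — O(2ⁿ) is strictly between O(n¹⁰) and O(eⁿ) ✓
  C. √n — O(√n) does not grow strictly faster than f(n)
  D. n — O(n) does not grow strictly faster than f(n)

Only option B (2ⁿ) lies strictly between.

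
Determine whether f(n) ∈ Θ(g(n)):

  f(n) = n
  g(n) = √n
False

f(n) = n is O(n), and g(n) = √n is O(√n).
Since they have different growth rates, f(n) = Θ(g(n)) is false.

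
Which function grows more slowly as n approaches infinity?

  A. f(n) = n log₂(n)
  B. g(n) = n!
A

f(n) = n log₂(n) is O(n log n), while g(n) = n! is O(n!).
Since O(n log n) grows slower than O(n!), f(n) is dominated.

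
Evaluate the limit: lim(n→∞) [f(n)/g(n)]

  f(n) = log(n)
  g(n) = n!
0

Since log(n) (O(log n)) grows slower than n! (O(n!)),
the ratio f(n)/g(n) → 0 as n → ∞.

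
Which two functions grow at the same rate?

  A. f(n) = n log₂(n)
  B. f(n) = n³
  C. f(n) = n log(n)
A and C

Examining each function:
  A. n log₂(n) is O(n log n)
  B. n³ is O(n³)
  C. n log(n) is O(n log n)

Functions A and C both have the same complexity class.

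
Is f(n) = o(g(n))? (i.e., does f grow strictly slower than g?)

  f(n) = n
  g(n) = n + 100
False

f(n) = n is O(n), and g(n) = n + 100 is O(n).
Since they have the same growth rate, f(n) = o(g(n)) is false.
(f = o(g) requires f to grow strictly slower, not equal.)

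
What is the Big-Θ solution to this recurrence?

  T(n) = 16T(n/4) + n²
Θ(n² log n)

Master Theorem: a = 16, b = 4, f(n) = n².
Compute the critical exponent d = log₄(16) = 2.
Compare f(n) = Θ(n²) against n^d:
  k = 2 = d, so f(n) = Θ(n^d) — Case 2.
  Work is balanced across levels: T(n) = Θ(n^d log n) = Θ(n² log n).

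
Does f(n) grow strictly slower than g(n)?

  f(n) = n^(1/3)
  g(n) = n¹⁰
True

f(n) = n^(1/3) is O(n^(1/3)), and g(n) = n¹⁰ is O(n¹⁰).
Since O(n^(1/3)) grows strictly slower than O(n¹⁰), f(n) = o(g(n)) is true.
This means lim(n→∞) f(n)/g(n) = 0.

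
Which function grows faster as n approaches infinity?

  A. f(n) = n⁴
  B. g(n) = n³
A

f(n) = n⁴ is O(n⁴), while g(n) = n³ is O(n³).
Since O(n⁴) grows faster than O(n³), f(n) dominates.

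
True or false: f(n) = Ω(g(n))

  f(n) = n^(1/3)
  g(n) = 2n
False

f(n) = n^(1/3) is O(n^(1/3)), and g(n) = 2n is O(n).
Since O(n^(1/3)) grows slower than O(n), f(n) = Ω(g(n)) is false.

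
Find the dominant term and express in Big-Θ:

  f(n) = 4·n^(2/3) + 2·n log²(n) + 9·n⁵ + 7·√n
Θ(n⁵)

Order the terms by growth rate: 7·√n ≺ 4·n^(2/3) ≺ 2·n log²(n) ≺ 9·n⁵.
The fastest-growing term 9·n⁵ dominates as n → ∞; dropping its constant factor gives Θ(n⁵).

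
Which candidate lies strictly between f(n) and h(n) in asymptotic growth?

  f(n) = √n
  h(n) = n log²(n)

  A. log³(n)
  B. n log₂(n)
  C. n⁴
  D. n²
B

We need g(n) with √n = o(g(n)) and g(n) = o(n log²(n)), i.e. O(√n) ≺ g ≺ O(n log² n).
Check each option:
  A. log³(n) — O(log³ n) does not grow strictly faster than f(n)
  B. n log₂(n) — O(n log n) is strictly between O(√n) and O(n log² n) ✓
  C. n⁴ — O(n⁴) does not grow strictly slower than h(n)
  D. n² — O(n²) does not grow strictly slower than h(n)

Only option B (n log₂(n)) lies strictly between.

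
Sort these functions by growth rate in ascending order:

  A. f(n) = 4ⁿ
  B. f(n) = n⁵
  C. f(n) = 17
C < B < A

Comparing growth rates:
C = 17 is O(1)
B = n⁵ is O(n⁵)
A = 4ⁿ is O(4ⁿ)

Therefore, the order from slowest to fastest is: C < B < A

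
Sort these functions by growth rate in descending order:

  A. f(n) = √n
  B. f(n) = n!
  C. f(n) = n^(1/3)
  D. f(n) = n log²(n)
B > D > A > C

Comparing growth rates:
B = n! is O(n!)
D = n log²(n) is O(n log² n)
A = √n is O(√n)
C = n^(1/3) is O(n^(1/3))

Therefore, the order from fastest to slowest is: B > D > A > C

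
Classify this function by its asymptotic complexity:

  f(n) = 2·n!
O(n!)

The dominant term in 2·n! is 2·n!, which is Θ(n!).
Constants are absorbed, so the tightest bound is O(n!).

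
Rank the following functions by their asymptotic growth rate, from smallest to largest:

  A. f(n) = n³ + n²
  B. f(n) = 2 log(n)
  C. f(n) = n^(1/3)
B < C < A

Comparing growth rates:
B = 2 log(n) is O(log n)
C = n^(1/3) is O(n^(1/3))
A = n³ + n² is O(n³)

Therefore, the order from slowest to fastest is: B < C < A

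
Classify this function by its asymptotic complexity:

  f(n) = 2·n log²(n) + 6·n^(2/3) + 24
O(n log² n)

The dominant term in 2·n log²(n) + 6·n^(2/3) + 24 is 2·n log²(n), which is Θ(n log² n).
Lower-order terms (6·n^(2/3), 24) are asymptotically negligible.
Constants are absorbed, so the tightest bound is O(n log² n).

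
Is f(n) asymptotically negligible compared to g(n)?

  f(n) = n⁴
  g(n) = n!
True

f(n) = n⁴ is O(n⁴), and g(n) = n! is O(n!).
Since O(n⁴) grows strictly slower than O(n!), f(n) = o(g(n)) is true.
This means lim(n→∞) f(n)/g(n) = 0.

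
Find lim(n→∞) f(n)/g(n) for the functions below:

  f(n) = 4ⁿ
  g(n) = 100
∞

Since 4ⁿ (O(4ⁿ)) grows faster than 100 (O(1)),
the ratio f(n)/g(n) → ∞ as n → ∞.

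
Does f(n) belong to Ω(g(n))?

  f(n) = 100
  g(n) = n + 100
False

f(n) = 100 is O(1), and g(n) = n + 100 is O(n).
Since O(1) grows slower than O(n), f(n) = Ω(g(n)) is false.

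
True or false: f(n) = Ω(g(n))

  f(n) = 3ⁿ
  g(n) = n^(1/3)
True

f(n) = 3ⁿ is O(3ⁿ), and g(n) = n^(1/3) is O(n^(1/3)).
Since O(3ⁿ) grows at least as fast as O(n^(1/3)), f(n) = Ω(g(n)) is true.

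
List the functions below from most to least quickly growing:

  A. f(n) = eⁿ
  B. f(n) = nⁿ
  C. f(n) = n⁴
B > A > C

Comparing growth rates:
B = nⁿ is O(nⁿ)
A = eⁿ is O(eⁿ)
C = n⁴ is O(n⁴)

Therefore, the order from fastest to slowest is: B > A > C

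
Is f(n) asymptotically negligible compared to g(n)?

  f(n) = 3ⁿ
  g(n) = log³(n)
False

f(n) = 3ⁿ is O(3ⁿ), and g(n) = log³(n) is O(log³ n).
Since O(3ⁿ) grows faster than or equal to O(log³ n), f(n) = o(g(n)) is false.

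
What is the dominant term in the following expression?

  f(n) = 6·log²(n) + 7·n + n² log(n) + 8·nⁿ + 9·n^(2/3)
8·nⁿ

Looking at each term:
  - 6·log²(n) is O(log² n)
  - 7·n is O(n)
  - n² log(n) is O(n² log n)
  - 8·nⁿ is O(nⁿ)
  - 9·n^(2/3) is O(n^(2/3))

The term 8·nⁿ (O(nⁿ)) grows fastest and dominates all others.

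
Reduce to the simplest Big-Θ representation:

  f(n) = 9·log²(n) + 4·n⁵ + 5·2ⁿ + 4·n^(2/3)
Θ(2ⁿ)

Order the terms by growth rate: 9·log²(n) ≺ 4·n^(2/3) ≺ 4·n⁵ ≺ 5·2ⁿ.
The fastest-growing term 5·2ⁿ dominates as n → ∞; dropping its constant factor gives Θ(2ⁿ).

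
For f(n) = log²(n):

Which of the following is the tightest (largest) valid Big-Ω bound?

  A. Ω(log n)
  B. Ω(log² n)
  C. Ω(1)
B

f(n) = log²(n) is Ω(log² n).
All listed options are valid Big-Ω bounds (lower bounds),
but Ω(log² n) is the tightest (largest valid bound).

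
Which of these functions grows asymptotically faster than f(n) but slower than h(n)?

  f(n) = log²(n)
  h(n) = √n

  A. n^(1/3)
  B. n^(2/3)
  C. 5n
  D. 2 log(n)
A

We need g(n) with log²(n) = o(g(n)) and g(n) = o(√n), i.e. O(log² n) ≺ g ≺ O(√n).
Check each option:
  A. n^(1/3) — O(n^(1/3)) is strictly between O(log² n) and O(√n) ✓
  B. n^(2/3) — O(n^(2/3)) does not grow strictly slower than h(n)
  C. 5n — O(n) does not grow strictly slower than h(n)
  D. 2 log(n) — O(log n) does not grow strictly faster than f(n)

Only option A (n^(1/3)) lies strictly between.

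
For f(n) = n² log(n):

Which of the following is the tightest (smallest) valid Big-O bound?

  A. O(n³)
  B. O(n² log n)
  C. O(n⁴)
B

f(n) = n² log(n) is O(n² log n).
All listed options are valid Big-O bounds (upper bounds),
but O(n² log n) is the tightest (smallest valid bound).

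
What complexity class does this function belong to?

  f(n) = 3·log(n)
O(log n)

The dominant term in 3·log(n) is 3·log(n), which is Θ(log n).
Constants are absorbed, so the tightest bound is O(log n).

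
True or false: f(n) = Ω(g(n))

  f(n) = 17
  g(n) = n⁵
False

f(n) = 17 is O(1), and g(n) = n⁵ is O(n⁵).
Since O(1) grows slower than O(n⁵), f(n) = Ω(g(n)) is false.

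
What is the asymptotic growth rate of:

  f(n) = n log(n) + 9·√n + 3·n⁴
Θ(n⁴)

Order the terms by growth rate: 9·√n ≺ n log(n) ≺ 3·n⁴.
The fastest-growing term 3·n⁴ dominates as n → ∞; dropping its constant factor gives Θ(n⁴).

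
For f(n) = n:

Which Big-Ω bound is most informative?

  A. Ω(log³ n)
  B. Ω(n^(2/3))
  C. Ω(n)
C

f(n) = n is Ω(n).
All listed options are valid Big-Ω bounds (lower bounds),
but Ω(n) is the tightest (largest valid bound).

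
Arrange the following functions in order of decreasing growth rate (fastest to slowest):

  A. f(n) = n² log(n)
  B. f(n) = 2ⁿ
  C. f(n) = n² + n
B > A > C

Comparing growth rates:
B = 2ⁿ is O(2ⁿ)
A = n² log(n) is O(n² log n)
C = n² + n is O(n²)

Therefore, the order from fastest to slowest is: B > A > C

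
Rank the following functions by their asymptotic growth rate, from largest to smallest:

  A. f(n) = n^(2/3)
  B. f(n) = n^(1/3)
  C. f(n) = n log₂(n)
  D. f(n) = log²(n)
C > A > B > D

Comparing growth rates:
C = n log₂(n) is O(n log n)
A = n^(2/3) is O(n^(2/3))
B = n^(1/3) is O(n^(1/3))
D = log²(n) is O(log² n)

Therefore, the order from fastest to slowest is: C > A > B > D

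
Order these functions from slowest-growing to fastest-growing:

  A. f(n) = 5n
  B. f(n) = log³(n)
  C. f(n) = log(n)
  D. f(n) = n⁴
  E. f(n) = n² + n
C < B < A < E < D

Comparing growth rates:
C = log(n) is O(log n)
B = log³(n) is O(log³ n)
A = 5n is O(n)
E = n² + n is O(n²)
D = n⁴ is O(n⁴)

Therefore, the order from slowest to fastest is: C < B < A < E < D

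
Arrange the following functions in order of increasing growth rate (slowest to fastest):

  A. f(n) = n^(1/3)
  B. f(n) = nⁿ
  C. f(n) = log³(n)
C < A < B

Comparing growth rates:
C = log³(n) is O(log³ n)
A = n^(1/3) is O(n^(1/3))
B = nⁿ is O(nⁿ)

Therefore, the order from slowest to fastest is: C < A < B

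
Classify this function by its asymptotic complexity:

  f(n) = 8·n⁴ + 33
O(n⁴)

The dominant term in 8·n⁴ + 33 is 8·n⁴, which is Θ(n⁴).
Lower-order terms (33) are asymptotically negligible.
Constants are absorbed, so the tightest bound is O(n⁴).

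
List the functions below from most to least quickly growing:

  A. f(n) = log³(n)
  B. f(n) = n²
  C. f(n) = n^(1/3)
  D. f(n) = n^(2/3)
B > D > C > A

Comparing growth rates:
B = n² is O(n²)
D = n^(2/3) is O(n^(2/3))
C = n^(1/3) is O(n^(1/3))
A = log³(n) is O(log³ n)

Therefore, the order from fastest to slowest is: B > D > C > A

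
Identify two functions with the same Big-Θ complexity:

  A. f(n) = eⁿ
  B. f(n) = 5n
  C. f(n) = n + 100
B and C

Examining each function:
  A. eⁿ is O(eⁿ)
  B. 5n is O(n)
  C. n + 100 is O(n)

Functions B and C both have the same complexity class.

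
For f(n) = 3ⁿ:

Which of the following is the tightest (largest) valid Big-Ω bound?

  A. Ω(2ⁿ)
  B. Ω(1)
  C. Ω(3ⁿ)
C

f(n) = 3ⁿ is Ω(3ⁿ).
All listed options are valid Big-Ω bounds (lower bounds),
but Ω(3ⁿ) is the tightest (largest valid bound).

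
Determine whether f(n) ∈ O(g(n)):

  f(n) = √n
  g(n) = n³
True

f(n) = √n is O(√n), and g(n) = n³ is O(n³).
Since O(√n) ⊆ O(n³) (f grows no faster than g), f(n) = O(g(n)) is true.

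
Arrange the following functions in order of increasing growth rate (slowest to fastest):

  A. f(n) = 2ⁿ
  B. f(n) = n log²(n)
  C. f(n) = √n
C < B < A

Comparing growth rates:
C = √n is O(√n)
B = n log²(n) is O(n log² n)
A = 2ⁿ is O(2ⁿ)

Therefore, the order from slowest to fastest is: C < B < A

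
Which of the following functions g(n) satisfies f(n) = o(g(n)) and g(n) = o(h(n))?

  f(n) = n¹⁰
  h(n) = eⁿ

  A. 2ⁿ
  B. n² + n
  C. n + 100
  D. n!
A

We need g(n) with n¹⁰ = o(g(n)) and g(n) = o(eⁿ), i.e. O(n¹⁰) ≺ g ≺ O(eⁿ).
Check each option:
  A. 2ⁿ — O(2ⁿ) is strictly between O(n¹⁰) and O(eⁿ) ✓
  B. n² + n — O(n²) does not grow strictly faster than f(n)
  C. n + 100 — O(n) does not grow strictly faster than f(n)
  D. n! — O(n!) does not grow strictly slower than h(n)

Only option A (2ⁿ) lies strictly between.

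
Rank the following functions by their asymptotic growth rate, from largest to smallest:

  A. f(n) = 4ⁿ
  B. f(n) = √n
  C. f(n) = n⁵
A > C > B

Comparing growth rates:
A = 4ⁿ is O(4ⁿ)
C = n⁵ is O(n⁵)
B = √n is O(√n)

Therefore, the order from fastest to slowest is: A > C > B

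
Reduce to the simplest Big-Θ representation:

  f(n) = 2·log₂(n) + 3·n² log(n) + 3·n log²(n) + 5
Θ(n² log n)

Order the terms by growth rate: 5 ≺ 2·log₂(n) ≺ 3·n log²(n) ≺ 3·n² log(n).
The fastest-growing term 3·n² log(n) dominates as n → ∞; dropping its constant factor gives Θ(n² log n).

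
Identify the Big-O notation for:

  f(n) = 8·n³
O(n³)

The dominant term in 8·n³ is 8·n³, which is Θ(n³).
Constants are absorbed, so the tightest bound is O(n³).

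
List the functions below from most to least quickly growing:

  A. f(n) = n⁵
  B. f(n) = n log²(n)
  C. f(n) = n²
A > C > B

Comparing growth rates:
A = n⁵ is O(n⁵)
C = n² is O(n²)
B = n log²(n) is O(n log² n)

Therefore, the order from fastest to slowest is: A > C > B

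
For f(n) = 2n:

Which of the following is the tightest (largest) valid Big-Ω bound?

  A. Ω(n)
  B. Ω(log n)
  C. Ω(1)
A

f(n) = 2n is Ω(n).
All listed options are valid Big-Ω bounds (lower bounds),
but Ω(n) is the tightest (largest valid bound).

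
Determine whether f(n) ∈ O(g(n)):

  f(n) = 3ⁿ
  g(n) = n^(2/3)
False

f(n) = 3ⁿ is O(3ⁿ), and g(n) = n^(2/3) is O(n^(2/3)).
Since O(3ⁿ) grows faster than O(n^(2/3)), f(n) = O(g(n)) is false.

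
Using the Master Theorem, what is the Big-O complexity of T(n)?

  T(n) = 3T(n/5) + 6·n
Θ(n)

Master Theorem: a = 3, b = 5, f(n) = 6·n.
Compute the critical exponent d = log₅(3) = 0.683.
Compare f(n) = Θ(n) against n^d:
  k = 1 > d = 0.683, so f(n) = Ω(n^(d+ε)) — Case 3.
  Regularity: a·(n/b)^1/n^1 = a/b^1 = 3/5 < 1 ✓.
  The top-level work dominates: T(n) = Θ(f(n)) = Θ(n).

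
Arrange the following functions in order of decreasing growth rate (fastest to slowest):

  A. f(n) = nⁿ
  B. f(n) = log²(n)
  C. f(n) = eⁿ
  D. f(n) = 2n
A > C > D > B

Comparing growth rates:
A = nⁿ is O(nⁿ)
C = eⁿ is O(eⁿ)
D = 2n is O(n)
B = log²(n) is O(log² n)

Therefore, the order from fastest to slowest is: A > C > D > B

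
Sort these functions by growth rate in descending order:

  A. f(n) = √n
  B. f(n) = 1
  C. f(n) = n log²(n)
C > A > B

Comparing growth rates:
C = n log²(n) is O(n log² n)
A = √n is O(√n)
B = 1 is O(1)

Therefore, the order from fastest to slowest is: C > A > B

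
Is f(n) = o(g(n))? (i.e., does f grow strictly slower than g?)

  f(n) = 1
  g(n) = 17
False

f(n) = 1 is O(1), and g(n) = 17 is O(1).
Since they have the same growth rate, f(n) = o(g(n)) is false.
(f = o(g) requires f to grow strictly slower, not equal.)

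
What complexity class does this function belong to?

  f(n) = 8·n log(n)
O(n log n)

The dominant term in 8·n log(n) is 8·n log(n), which is Θ(n log n).
Constants are absorbed, so the tightest bound is O(n log n).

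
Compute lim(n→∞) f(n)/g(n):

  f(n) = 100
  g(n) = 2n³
0

Since 100 (O(1)) grows slower than 2n³ (O(n³)),
the ratio f(n)/g(n) → 0 as n → ∞.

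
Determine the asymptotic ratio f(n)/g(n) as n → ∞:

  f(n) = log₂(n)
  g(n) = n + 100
0

Since log₂(n) (O(log n)) grows slower than n + 100 (O(n)),
the ratio f(n)/g(n) → 0 as n → ∞.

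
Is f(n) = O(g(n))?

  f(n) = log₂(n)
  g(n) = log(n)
True

f(n) = log₂(n) and g(n) = log(n) are both O(log n).
Big-O permits equal growth rates (f ≤ c·g for some c), so f(n) = O(g(n)) is true.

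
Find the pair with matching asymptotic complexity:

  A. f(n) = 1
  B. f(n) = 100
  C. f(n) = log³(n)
A and B

Examining each function:
  A. 1 is O(1)
  B. 100 is O(1)
  C. log³(n) is O(log³ n)

Functions A and B both have the same complexity class.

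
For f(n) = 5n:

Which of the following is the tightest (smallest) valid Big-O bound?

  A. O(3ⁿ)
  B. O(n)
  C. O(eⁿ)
B

f(n) = 5n is O(n).
All listed options are valid Big-O bounds (upper bounds),
but O(n) is the tightest (smallest valid bound).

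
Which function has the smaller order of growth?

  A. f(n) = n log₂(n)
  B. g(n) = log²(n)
B

f(n) = n log₂(n) is O(n log n), while g(n) = log²(n) is O(log² n).
Since O(log² n) grows slower than O(n log n), g(n) is dominated.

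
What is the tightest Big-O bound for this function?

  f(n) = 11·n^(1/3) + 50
O(n^(1/3))

The dominant term in 11·n^(1/3) + 50 is 11·n^(1/3), which is Θ(n^(1/3)).
Lower-order terms (50) are asymptotically negligible.
Constants are absorbed, so the tightest bound is O(n^(1/3)).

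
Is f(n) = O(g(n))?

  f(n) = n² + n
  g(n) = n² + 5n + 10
True

f(n) = n² + n and g(n) = n² + 5n + 10 are both O(n²).
Big-O permits equal growth rates (f ≤ c·g for some c), so f(n) = O(g(n)) is true.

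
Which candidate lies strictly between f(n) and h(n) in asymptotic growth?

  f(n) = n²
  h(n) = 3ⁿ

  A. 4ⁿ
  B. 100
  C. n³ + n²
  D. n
C

We need g(n) with n² = o(g(n)) and g(n) = o(3ⁿ), i.e. O(n²) ≺ g ≺ O(3ⁿ).
Check each option:
  A. 4ⁿ — O(4ⁿ) does not grow strictly slower than h(n)
  B. 100 — O(1) does not grow strictly faster than f(n)
  C. n³ + n² — O(n³) is strictly between O(n²) and O(3ⁿ) ✓
  D. n — O(n) does not grow strictly faster than f(n)

Only option C (n³ + n²) lies strictly between.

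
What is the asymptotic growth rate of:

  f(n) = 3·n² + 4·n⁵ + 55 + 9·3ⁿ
Θ(3ⁿ)

Order the terms by growth rate: 55 ≺ 3·n² ≺ 4·n⁵ ≺ 9·3ⁿ.
The fastest-growing term 9·3ⁿ dominates as n → ∞; dropping its constant factor gives Θ(3ⁿ).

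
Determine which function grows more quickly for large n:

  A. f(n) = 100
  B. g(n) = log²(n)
B

f(n) = 100 is O(1), while g(n) = log²(n) is O(log² n).
Since O(log² n) grows faster than O(1), g(n) dominates.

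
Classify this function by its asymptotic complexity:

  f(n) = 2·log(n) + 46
O(log n)

The dominant term in 2·log(n) + 46 is 2·log(n), which is Θ(log n).
Lower-order terms (46) are asymptotically negligible.
Constants are absorbed, so the tightest bound is O(log n).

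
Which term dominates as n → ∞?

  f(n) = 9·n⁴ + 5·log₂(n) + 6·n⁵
6·n⁵

Looking at each term:
  - 9·n⁴ is O(n⁴)
  - 5·log₂(n) is O(log n)
  - 6·n⁵ is O(n⁵)

The term 6·n⁵ (O(n⁵)) grows fastest and dominates all others.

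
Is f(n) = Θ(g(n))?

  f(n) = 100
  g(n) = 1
True

f(n) = 100 and g(n) = 1 are both O(1).
Since they have the same asymptotic growth rate, f(n) = Θ(g(n)) is true.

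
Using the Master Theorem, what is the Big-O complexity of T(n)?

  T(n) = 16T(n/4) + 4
Θ(n²)

Master Theorem: a = 16, b = 4, f(n) = 4.
Compute the critical exponent d = log₄(16) = 2.
Compare f(n) = Θ(1) against n^d:
  k = 0 < d = 2, so f(n) = O(n^(d-ε)) — Case 1.
  The recursion cost dominates: T(n) = Θ(n^d) = Θ(n²).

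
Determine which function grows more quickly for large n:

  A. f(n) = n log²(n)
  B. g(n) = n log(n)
A

f(n) = n log²(n) is O(n log² n), while g(n) = n log(n) is O(n log n).
Since O(n log² n) grows faster than O(n log n), f(n) dominates.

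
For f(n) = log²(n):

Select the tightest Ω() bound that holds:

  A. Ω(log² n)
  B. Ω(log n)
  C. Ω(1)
A

f(n) = log²(n) is Ω(log² n).
All listed options are valid Big-Ω bounds (lower bounds),
but Ω(log² n) is the tightest (largest valid bound).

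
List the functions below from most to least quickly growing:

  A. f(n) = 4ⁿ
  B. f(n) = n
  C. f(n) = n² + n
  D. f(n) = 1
A > C > B > D

Comparing growth rates:
A = 4ⁿ is O(4ⁿ)
C = n² + n is O(n²)
B = n is O(n)
D = 1 is O(1)

Therefore, the order from fastest to slowest is: A > C > B > D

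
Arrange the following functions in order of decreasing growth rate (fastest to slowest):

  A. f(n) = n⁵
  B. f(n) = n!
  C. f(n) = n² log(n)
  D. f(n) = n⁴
B > A > D > C

Comparing growth rates:
B = n! is O(n!)
A = n⁵ is O(n⁵)
D = n⁴ is O(n⁴)
C = n² log(n) is O(n² log n)

Therefore, the order from fastest to slowest is: B > A > D > C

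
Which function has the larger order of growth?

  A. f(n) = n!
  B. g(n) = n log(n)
A

f(n) = n! is O(n!), while g(n) = n log(n) is O(n log n).
Since O(n!) grows faster than O(n log n), f(n) dominates.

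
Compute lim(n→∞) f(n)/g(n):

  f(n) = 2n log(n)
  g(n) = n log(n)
2

Since 2n log(n) and n log(n) have the same growth rate (O(n log n)),
the ratio converges to a constant: 2.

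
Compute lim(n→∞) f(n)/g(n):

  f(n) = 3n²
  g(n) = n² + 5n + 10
3

Since 3n² and n² + 5n + 10 have the same growth rate (O(n²)),
the ratio converges to a constant: 3.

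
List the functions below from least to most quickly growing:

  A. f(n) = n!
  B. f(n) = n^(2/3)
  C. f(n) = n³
B < C < A

Comparing growth rates:
B = n^(2/3) is O(n^(2/3))
C = n³ is O(n³)
A = n! is O(n!)

Therefore, the order from slowest to fastest is: B < C < A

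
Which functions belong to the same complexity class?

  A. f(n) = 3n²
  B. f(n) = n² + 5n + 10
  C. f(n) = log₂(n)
A and B

Examining each function:
  A. 3n² is O(n²)
  B. n² + 5n + 10 is O(n²)
  C. log₂(n) is O(log n)

Functions A and B both have the same complexity class.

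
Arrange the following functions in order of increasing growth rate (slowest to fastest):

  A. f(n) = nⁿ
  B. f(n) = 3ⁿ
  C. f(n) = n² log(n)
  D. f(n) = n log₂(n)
D < C < B < A

Comparing growth rates:
D = n log₂(n) is O(n log n)
C = n² log(n) is O(n² log n)
B = 3ⁿ is O(3ⁿ)
A = nⁿ is O(nⁿ)

Therefore, the order from slowest to fastest is: D < C < B < A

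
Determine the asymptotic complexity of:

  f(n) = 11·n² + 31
O(n²)

The dominant term in 11·n² + 31 is 11·n², which is Θ(n²).
Lower-order terms (31) are asymptotically negligible.
Constants are absorbed, so the tightest bound is O(n²).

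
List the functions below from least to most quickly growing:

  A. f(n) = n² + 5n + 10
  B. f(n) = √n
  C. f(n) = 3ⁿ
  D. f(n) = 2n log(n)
B < D < A < C

Comparing growth rates:
B = √n is O(√n)
D = 2n log(n) is O(n log n)
A = n² + 5n + 10 is O(n²)
C = 3ⁿ is O(3ⁿ)

Therefore, the order from slowest to fastest is: B < D < A < C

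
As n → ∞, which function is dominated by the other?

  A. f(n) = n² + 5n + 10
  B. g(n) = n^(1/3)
B

f(n) = n² + 5n + 10 is O(n²), while g(n) = n^(1/3) is O(n^(1/3)).
Since O(n^(1/3)) grows slower than O(n²), g(n) is dominated.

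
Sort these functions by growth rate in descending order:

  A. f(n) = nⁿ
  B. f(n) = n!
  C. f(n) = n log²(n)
A > B > C

Comparing growth rates:
A = nⁿ is O(nⁿ)
B = n! is O(n!)
C = n log²(n) is O(n log² n)

Therefore, the order from fastest to slowest is: A > B > C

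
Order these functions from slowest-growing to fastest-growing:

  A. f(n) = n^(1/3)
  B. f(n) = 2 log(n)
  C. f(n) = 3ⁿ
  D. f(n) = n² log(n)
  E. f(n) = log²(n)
B < E < A < D < C

Comparing growth rates:
B = 2 log(n) is O(log n)
E = log²(n) is O(log² n)
A = n^(1/3) is O(n^(1/3))
D = n² log(n) is O(n² log n)
C = 3ⁿ is O(3ⁿ)

Therefore, the order from slowest to fastest is: B < E < A < D < C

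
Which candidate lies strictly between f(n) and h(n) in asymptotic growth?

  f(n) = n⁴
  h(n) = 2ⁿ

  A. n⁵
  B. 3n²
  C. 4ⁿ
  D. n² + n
A

We need g(n) with n⁴ = o(g(n)) and g(n) = o(2ⁿ), i.e. O(n⁴) ≺ g ≺ O(2ⁿ).
Check each option:
  A. n⁵ — O(n⁵) is strictly between O(n⁴) and O(2ⁿ) ✓
  B. 3n² — O(n²) does not grow strictly faster than f(n)
  C. 4ⁿ — O(4ⁿ) does not grow strictly slower than h(n)
  D. n² + n — O(n²) does not grow strictly faster than f(n)

Only option A (n⁵) lies strictly between.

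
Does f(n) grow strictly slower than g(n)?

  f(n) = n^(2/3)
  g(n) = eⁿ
True

f(n) = n^(2/3) is O(n^(2/3)), and g(n) = eⁿ is O(eⁿ).
Since O(n^(2/3)) grows strictly slower than O(eⁿ), f(n) = o(g(n)) is true.
This means lim(n→∞) f(n)/g(n) = 0.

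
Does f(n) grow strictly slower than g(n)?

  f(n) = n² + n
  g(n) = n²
False

f(n) = n² + n is O(n²), and g(n) = n² is O(n²).
Since they have the same growth rate, f(n) = o(g(n)) is false.
(f = o(g) requires f to grow strictly slower, not equal.)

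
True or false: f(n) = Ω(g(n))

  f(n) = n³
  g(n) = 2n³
True

f(n) = n³ and g(n) = 2n³ are both O(n³).
Big-Ω permits equal growth rates (f ≥ c·g for some c > 0), so f(n) = Ω(g(n)) is true.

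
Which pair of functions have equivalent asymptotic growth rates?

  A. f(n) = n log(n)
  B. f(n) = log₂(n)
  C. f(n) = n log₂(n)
A and C

Examining each function:
  A. n log(n) is O(n log n)
  B. log₂(n) is O(log n)
  C. n log₂(n) is O(n log n)

Functions A and C both have the same complexity class.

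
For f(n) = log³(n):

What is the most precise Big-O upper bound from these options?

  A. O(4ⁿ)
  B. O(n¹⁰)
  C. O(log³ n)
C

f(n) = log³(n) is O(log³ n).
All listed options are valid Big-O bounds (upper bounds),
but O(log³ n) is the tightest (smallest valid bound).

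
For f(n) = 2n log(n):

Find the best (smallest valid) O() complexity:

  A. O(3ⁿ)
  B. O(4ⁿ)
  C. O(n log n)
C

f(n) = 2n log(n) is O(n log n).
All listed options are valid Big-O bounds (upper bounds),
but O(n log n) is the tightest (smallest valid bound).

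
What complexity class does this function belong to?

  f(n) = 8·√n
O(√n)

The dominant term in 8·√n is 8·√n, which is Θ(√n).
Constants are absorbed, so the tightest bound is O(√n).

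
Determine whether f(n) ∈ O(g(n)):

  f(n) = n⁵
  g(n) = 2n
False

f(n) = n⁵ is O(n⁵), and g(n) = 2n is O(n).
Since O(n⁵) grows faster than O(n), f(n) = O(g(n)) is false.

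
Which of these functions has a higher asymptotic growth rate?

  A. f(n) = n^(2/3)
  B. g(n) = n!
B

f(n) = n^(2/3) is O(n^(2/3)), while g(n) = n! is O(n!).
Since O(n!) grows faster than O(n^(2/3)), g(n) dominates.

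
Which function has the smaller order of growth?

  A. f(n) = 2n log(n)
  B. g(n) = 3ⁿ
A

f(n) = 2n log(n) is O(n log n), while g(n) = 3ⁿ is O(3ⁿ).
Since O(n log n) grows slower than O(3ⁿ), f(n) is dominated.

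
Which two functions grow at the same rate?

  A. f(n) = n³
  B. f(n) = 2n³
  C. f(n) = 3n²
A and B

Examining each function:
  A. n³ is O(n³)
  B. 2n³ is O(n³)
  C. 3n² is O(n²)

Functions A and B both have the same complexity class.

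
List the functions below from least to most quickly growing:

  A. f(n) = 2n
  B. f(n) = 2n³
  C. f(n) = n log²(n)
A < C < B

Comparing growth rates:
A = 2n is O(n)
C = n log²(n) is O(n log² n)
B = 2n³ is O(n³)

Therefore, the order from slowest to fastest is: A < C < B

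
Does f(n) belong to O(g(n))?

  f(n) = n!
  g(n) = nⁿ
True

f(n) = n! is O(n!), and g(n) = nⁿ is O(nⁿ).
Since O(n!) ⊆ O(nⁿ) (f grows no faster than g), f(n) = O(g(n)) is true.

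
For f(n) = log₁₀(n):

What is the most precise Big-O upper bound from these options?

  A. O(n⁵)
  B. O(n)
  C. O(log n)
C

f(n) = log₁₀(n) is O(log n).
All listed options are valid Big-O bounds (upper bounds),
but O(log n) is the tightest (smallest valid bound).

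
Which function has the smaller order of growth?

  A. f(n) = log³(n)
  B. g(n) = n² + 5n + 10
A

f(n) = log³(n) is O(log³ n), while g(n) = n² + 5n + 10 is O(n²).
Since O(log³ n) grows slower than O(n²), f(n) is dominated.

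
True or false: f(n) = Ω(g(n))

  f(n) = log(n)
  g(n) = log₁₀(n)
True

f(n) = log(n) and g(n) = log₁₀(n) are both O(log n).
Big-Ω permits equal growth rates (f ≥ c·g for some c > 0), so f(n) = Ω(g(n)) is true.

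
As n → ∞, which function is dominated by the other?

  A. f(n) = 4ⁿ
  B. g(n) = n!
A

f(n) = 4ⁿ is O(4ⁿ), while g(n) = n! is O(n!).
Since O(4ⁿ) grows slower than O(n!), f(n) is dominated.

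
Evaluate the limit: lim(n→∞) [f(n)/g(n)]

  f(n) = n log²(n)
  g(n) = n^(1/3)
∞

Since n log²(n) (O(n log² n)) grows faster than n^(1/3) (O(n^(1/3))),
the ratio f(n)/g(n) → ∞ as n → ∞.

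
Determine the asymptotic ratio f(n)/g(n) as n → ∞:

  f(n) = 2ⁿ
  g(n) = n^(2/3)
∞

Since 2ⁿ (O(2ⁿ)) grows faster than n^(2/3) (O(n^(2/3))),
the ratio f(n)/g(n) → ∞ as n → ∞.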